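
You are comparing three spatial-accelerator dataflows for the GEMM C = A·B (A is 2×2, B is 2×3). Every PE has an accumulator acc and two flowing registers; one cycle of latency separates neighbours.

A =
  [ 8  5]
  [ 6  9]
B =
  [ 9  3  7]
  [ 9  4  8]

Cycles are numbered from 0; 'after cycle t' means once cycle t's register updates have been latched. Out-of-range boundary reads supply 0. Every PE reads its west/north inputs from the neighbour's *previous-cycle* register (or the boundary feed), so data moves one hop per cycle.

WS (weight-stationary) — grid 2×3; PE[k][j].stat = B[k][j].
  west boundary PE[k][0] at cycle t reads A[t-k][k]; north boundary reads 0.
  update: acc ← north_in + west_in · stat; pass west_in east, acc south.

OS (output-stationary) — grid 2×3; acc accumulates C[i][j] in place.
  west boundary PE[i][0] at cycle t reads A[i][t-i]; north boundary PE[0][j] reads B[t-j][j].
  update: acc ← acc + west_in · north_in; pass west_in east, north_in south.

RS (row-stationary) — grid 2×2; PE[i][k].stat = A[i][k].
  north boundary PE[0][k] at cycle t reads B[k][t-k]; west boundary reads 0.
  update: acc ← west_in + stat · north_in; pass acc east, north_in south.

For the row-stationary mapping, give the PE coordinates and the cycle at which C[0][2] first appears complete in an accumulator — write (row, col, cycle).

(row, col, cycle) = (0, 1, 3)

RS — PE[0][1] is where C[0][2] collects:
  @0  [0,1]  acc 0  |  →0  ↓0
  @1  [0,1]  acc 117  |  →117  ↓9
  @2  [0,1]  acc 44  |  →44  ↓4
  @3  [0,1]  acc 96  |  →96  ↓8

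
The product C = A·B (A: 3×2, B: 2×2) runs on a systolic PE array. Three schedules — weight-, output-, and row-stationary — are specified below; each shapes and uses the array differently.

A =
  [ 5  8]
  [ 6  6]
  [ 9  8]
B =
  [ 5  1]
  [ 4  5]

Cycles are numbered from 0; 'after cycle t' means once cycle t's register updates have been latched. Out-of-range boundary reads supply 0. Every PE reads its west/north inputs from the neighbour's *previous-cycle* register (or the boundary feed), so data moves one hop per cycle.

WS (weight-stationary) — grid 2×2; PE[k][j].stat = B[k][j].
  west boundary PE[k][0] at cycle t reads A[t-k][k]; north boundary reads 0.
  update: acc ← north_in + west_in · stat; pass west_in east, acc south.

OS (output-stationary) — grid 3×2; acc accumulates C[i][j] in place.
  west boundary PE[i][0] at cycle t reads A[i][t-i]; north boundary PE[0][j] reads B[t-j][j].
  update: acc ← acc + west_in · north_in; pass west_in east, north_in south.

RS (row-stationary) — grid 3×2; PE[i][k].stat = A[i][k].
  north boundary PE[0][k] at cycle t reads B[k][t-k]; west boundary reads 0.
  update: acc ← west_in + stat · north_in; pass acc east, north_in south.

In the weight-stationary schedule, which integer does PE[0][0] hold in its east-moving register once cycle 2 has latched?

WS (2×2). Following PE[0][0] plus its west/north inputs:
  cycle 0: PE[0][0] → acc 25, east 5, south 25
  cycle 1: PE[0][0] → acc 30, east 6, south 30
  cycle 2: PE[0][0] → acc 45, east 9, south 45

register = 9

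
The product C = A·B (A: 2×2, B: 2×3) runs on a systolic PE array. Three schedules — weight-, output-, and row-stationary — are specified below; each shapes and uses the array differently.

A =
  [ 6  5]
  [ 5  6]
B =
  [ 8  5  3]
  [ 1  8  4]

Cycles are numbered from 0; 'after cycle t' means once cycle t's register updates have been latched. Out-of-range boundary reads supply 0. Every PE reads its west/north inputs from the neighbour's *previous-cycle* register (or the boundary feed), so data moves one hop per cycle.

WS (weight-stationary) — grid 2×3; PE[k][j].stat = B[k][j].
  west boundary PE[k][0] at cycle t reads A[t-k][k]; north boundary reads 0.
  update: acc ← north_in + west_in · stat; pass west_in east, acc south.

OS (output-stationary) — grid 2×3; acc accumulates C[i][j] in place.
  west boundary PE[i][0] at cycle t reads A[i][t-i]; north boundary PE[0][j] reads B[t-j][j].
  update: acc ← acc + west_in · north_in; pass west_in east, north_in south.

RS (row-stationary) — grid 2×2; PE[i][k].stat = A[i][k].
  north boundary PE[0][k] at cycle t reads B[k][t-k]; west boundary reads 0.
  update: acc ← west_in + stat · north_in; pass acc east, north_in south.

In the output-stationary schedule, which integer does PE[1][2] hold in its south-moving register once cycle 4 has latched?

OS 2×3: PE[1][2] cycle-by-cycle (with neighbour feeds):
  0: (0,2).acc=0  regs=<0,0>
  0: (1,1).acc=0  regs=<0,0>
  0: (1,2).acc=0  regs=<0,0>
  1: (0,2).acc=0  regs=<0,0>
  1: (1,1).acc=0  regs=<0,0>
  1: (1,2).acc=0  regs=<0,0>
  2: (0,2).acc=18  regs=<6,3>
  2: (1,1).acc=25  regs=<5,5>
  2: (1,2).acc=0  regs=<0,0>
  3: (0,2).acc=38  regs=<5,4>
  3: (1,1).acc=73  regs=<6,8>
  3: (1,2).acc=15  regs=<5,3>
  4: (0,2).acc=38  regs=<0,0>
  4: (1,1).acc=73  regs=<0,0>
  4: (1,2).acc=39  regs=<6,4>

register = 4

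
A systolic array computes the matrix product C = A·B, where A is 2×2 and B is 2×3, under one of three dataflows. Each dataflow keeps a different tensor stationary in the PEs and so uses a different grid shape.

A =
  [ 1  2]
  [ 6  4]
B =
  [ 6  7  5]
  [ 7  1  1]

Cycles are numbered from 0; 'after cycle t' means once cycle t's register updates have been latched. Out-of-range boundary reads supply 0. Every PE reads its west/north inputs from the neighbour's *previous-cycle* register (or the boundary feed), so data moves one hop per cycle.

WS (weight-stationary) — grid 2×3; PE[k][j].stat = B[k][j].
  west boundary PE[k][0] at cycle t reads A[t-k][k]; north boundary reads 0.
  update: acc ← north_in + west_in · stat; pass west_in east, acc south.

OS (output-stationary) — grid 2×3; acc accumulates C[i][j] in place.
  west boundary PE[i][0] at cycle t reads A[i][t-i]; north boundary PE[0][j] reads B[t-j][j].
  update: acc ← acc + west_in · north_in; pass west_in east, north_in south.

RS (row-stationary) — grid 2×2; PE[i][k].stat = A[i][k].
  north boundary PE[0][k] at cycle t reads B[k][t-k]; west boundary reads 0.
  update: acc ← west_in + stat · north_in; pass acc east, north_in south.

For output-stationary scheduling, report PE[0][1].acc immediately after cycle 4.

OS on a 2×3 grid — tracing PE[0][1] and its feeders:
  cycle 0: PE[0][0] → acc 6, east 1, south 6
  cycle 0: PE[0][1] → acc 0, east 0, south 0
  cycle 1: PE[0][0] → acc 20, east 2, south 7
  cycle 1: PE[0][1] → acc 7, east 1, south 7
  cycle 2: PE[0][0] → acc 20, east 0, south 0
  cycle 2: PE[0][1] → acc 9, east 2, south 1
  cycle 3: PE[0][0] → acc 20, east 0, south 0
  cycle 3: PE[0][1] → acc 9, east 0, south 0
  cycle 4: PE[0][0] → acc 20, east 0, south 0
  cycle 4: PE[0][1] → acc 9, east 0, south 0

PE[0][1].acc = 9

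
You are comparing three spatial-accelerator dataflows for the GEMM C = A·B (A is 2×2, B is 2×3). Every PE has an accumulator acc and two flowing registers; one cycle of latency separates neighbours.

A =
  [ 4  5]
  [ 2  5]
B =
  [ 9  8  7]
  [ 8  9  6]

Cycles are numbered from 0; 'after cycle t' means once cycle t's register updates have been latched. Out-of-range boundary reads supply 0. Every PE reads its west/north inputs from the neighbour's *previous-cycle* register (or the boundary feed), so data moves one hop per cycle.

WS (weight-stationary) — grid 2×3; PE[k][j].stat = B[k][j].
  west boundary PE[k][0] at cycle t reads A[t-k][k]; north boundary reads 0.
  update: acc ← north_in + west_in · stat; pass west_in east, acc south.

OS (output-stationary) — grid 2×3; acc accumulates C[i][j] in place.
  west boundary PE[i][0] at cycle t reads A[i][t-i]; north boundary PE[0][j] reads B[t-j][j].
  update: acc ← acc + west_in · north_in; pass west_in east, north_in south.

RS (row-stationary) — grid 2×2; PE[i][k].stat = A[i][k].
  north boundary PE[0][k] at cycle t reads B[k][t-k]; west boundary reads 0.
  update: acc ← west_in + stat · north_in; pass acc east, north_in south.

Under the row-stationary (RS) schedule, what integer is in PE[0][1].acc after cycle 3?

PE[0][1].acc = 58

Tracing RS — 2×2 array, target PE[0][1]:
  c0 r0c0: 36 / 36 / 9
  c0 r0c1: 0 / 0 / 0
  c1 r0c0: 32 / 32 / 8
  c1 r0c1: 76 / 76 / 8
  c2 r0c0: 28 / 28 / 7
  c2 r0c1: 77 / 77 / 9
  c3 r0c0: 0 / 0 / 0
  c3 r0c1: 58 / 58 / 6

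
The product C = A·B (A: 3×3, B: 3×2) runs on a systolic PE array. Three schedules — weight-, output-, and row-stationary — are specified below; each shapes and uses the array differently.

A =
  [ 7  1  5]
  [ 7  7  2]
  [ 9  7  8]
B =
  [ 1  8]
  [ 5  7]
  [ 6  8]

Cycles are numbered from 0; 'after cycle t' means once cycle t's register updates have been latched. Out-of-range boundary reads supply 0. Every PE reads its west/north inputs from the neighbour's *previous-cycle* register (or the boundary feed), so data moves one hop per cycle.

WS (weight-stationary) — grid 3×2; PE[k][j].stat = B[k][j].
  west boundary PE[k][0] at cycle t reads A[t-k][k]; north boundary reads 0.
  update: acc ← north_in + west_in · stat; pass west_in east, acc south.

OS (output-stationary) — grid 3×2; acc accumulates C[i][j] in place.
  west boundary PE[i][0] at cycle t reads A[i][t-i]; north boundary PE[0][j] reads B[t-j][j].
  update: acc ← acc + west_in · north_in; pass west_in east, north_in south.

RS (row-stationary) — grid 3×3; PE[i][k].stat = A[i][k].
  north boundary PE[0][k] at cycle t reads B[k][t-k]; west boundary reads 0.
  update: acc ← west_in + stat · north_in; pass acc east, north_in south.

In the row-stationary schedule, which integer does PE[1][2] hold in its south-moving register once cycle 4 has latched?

register = 8

RS (3×3). Following PE[1][2] plus its west/north inputs:
  t=0 PE[0][2]: acc=0 h=0 v=0
  t=0 PE[1][1]: acc=0 h=0 v=0
  t=0 PE[1][2]: acc=0 h=0 v=0
  t=1 PE[0][2]: acc=0 h=0 v=0
  t=1 PE[1][1]: acc=0 h=0 v=0
  t=1 PE[1][2]: acc=0 h=0 v=0
  t=2 PE[0][2]: acc=42 h=42 v=6
  t=2 PE[1][1]: acc=42 h=42 v=5
  t=2 PE[1][2]: acc=0 h=0 v=0
  t=3 PE[0][2]: acc=103 h=103 v=8
  t=3 PE[1][1]: acc=105 h=105 v=7
  t=3 PE[1][2]: acc=54 h=54 v=6
  t=4 PE[0][2]: acc=0 h=0 v=0
  t=4 PE[1][1]: acc=0 h=0 v=0
  t=4 PE[1][2]: acc=121 h=121 v=8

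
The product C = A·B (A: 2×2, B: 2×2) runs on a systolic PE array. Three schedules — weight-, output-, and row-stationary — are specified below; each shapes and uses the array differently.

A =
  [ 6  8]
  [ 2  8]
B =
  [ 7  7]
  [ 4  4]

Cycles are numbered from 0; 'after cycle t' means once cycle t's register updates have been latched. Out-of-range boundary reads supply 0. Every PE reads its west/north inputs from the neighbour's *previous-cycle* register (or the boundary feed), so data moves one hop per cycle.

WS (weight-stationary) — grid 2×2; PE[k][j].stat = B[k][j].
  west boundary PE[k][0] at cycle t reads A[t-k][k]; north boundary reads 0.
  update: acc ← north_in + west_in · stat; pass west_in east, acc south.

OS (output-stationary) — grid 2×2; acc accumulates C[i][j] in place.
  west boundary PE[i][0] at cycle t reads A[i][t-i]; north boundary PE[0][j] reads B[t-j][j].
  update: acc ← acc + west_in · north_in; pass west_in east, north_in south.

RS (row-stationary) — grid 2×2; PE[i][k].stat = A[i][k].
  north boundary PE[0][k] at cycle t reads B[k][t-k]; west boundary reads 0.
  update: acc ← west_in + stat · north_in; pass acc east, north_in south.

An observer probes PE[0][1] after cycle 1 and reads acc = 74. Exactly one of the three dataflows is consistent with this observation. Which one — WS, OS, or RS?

dataflow = RS

— WS: 2×2; PE[0][1] trace:
  cycle 0: PE[0][1] → acc 0, east 0, south 0
  cycle 1: PE[0][1] → acc 42, east 6, south 42
— OS: 2×2; PE[0][1] trace:
  cycle 0: PE[0][1] → acc 0, east 0, south 0
  cycle 1: PE[0][1] → acc 42, east 6, south 7
— RS: 2×2; PE[0][1] trace:
  cycle 0: PE[0][1] → acc 0, east 0, south 0
  cycle 1: PE[0][1] → acc 74, east 74, south 4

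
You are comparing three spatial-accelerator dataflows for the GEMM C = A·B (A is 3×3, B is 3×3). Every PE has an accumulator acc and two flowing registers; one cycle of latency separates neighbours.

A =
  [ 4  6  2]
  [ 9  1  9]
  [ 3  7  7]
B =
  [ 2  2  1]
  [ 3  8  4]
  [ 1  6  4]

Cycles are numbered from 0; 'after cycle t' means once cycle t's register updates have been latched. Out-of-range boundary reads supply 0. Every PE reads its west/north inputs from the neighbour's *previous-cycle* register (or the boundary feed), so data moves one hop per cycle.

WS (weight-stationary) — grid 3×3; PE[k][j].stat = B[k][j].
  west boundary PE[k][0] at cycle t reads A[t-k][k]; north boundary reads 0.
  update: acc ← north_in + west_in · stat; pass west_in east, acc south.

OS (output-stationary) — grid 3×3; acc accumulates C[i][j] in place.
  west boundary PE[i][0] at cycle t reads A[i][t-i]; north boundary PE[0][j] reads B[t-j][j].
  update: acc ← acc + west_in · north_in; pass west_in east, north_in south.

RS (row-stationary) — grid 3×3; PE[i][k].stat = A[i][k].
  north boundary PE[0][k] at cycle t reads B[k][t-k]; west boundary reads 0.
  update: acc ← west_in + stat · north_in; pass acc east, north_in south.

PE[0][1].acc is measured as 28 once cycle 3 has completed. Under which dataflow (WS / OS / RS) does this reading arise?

dataflow = RS

Under WS (3×3), PE[0][1]:
  step 0 · PE0,1: acc=0; fwd→0 fwd↓0
  step 1 · PE0,1: acc=8; fwd→4 fwd↓8
  step 2 · PE0,1: acc=18; fwd→9 fwd↓18
  step 3 · PE0,1: acc=6; fwd→3 fwd↓6
Under OS (3×3), PE[0][1]:
  step 0 · PE0,1: acc=0; fwd→0 fwd↓0
  step 1 · PE0,1: acc=8; fwd→4 fwd↓2
  step 2 · PE0,1: acc=56; fwd→6 fwd↓8
  step 3 · PE0,1: acc=68; fwd→2 fwd↓6
Under RS (3×3), PE[0][1]:
  step 0 · PE0,1: acc=0; fwd→0 fwd↓0
  step 1 · PE0,1: acc=26; fwd→26 fwd↓3
  step 2 · PE0,1: acc=56; fwd→56 fwd↓8
  step 3 · PE0,1: acc=28; fwd→28 fwd↓4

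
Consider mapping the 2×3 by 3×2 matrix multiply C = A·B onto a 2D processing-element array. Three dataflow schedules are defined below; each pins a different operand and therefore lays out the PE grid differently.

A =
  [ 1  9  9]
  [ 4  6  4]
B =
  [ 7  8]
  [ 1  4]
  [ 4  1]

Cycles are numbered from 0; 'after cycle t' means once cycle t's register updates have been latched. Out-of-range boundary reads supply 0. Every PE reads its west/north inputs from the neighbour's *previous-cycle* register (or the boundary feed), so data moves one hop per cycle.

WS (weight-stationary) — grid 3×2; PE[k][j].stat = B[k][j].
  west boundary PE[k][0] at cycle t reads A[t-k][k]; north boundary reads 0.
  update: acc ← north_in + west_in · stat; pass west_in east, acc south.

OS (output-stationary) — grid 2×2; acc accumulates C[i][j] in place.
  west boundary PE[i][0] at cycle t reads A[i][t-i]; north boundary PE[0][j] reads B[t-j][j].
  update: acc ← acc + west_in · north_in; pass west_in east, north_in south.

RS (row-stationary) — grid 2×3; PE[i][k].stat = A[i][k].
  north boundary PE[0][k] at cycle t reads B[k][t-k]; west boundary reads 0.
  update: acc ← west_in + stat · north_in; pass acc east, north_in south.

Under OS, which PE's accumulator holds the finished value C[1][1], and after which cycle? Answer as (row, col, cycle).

OS — PE[1][1] is where C[1][1] collects:
  0: (1,1).acc=0  regs=<0,0>
  1: (1,1).acc=0  regs=<0,0>
  2: (1,1).acc=32  regs=<4,8>
  3: (1,1).acc=56  regs=<6,4>
  4: (1,1).acc=60  regs=<4,1>

(row, col, cycle) = (1, 1, 4)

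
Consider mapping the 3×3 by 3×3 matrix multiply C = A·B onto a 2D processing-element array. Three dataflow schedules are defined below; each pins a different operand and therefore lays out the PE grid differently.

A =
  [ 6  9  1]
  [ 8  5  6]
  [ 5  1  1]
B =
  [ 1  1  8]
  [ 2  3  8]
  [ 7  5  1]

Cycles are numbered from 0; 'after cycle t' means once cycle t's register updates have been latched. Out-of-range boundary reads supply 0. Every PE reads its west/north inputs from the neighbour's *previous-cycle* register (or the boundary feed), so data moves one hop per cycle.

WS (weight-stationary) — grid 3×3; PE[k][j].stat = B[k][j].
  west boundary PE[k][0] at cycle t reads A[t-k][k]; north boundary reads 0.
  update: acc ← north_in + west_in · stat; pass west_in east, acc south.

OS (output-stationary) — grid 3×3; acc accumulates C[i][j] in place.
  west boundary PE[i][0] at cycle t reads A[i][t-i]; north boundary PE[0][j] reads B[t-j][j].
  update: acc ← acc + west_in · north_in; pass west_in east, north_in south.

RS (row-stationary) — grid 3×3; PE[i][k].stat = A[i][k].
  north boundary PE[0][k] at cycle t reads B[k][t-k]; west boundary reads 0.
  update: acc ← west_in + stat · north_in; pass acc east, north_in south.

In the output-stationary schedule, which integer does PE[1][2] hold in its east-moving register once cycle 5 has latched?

register = 6

Tracing OS — 3×3 array, target PE[1][2]:
  c0 r0c2: 0 / 0 / 0
  c0 r1c1: 0 / 0 / 0
  c0 r1c2: 0 / 0 / 0
  c1 r0c2: 0 / 0 / 0
  c1 r1c1: 0 / 0 / 0
  c1 r1c2: 0 / 0 / 0
  c2 r0c2: 48 / 6 / 8
  c2 r1c1: 8 / 8 / 1
  c2 r1c2: 0 / 0 / 0
  c3 r0c2: 120 / 9 / 8
  c3 r1c1: 23 / 5 / 3
  c3 r1c2: 64 / 8 / 8
  c4 r0c2: 121 / 1 / 1
  c4 r1c1: 53 / 6 / 5
  c4 r1c2: 104 / 5 / 8
  c5 r0c2: 121 / 0 / 0
  c5 r1c1: 53 / 0 / 0
  c5 r1c2: 110 / 6 / 1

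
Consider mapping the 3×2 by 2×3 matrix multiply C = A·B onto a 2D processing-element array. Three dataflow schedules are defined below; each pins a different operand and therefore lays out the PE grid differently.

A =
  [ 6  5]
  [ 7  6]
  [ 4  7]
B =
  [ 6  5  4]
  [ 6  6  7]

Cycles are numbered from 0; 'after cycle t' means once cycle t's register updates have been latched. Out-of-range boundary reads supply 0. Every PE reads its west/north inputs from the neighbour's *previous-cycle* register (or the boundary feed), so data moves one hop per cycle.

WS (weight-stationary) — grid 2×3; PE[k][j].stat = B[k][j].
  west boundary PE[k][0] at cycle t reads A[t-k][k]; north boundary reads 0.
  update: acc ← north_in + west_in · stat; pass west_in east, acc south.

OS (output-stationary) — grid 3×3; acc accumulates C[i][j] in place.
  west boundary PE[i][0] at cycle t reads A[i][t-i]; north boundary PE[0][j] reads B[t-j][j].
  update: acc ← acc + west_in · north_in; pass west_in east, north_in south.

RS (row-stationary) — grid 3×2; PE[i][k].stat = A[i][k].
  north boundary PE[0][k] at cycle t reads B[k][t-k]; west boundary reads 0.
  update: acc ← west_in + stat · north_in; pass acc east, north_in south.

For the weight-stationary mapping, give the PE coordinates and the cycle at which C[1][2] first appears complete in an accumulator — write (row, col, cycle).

WS: C[1][2] accumulates in PE[1][2]:
  0: (1,2).acc=0  regs=<0,0>
  1: (1,2).acc=0  regs=<0,0>
  2: (1,2).acc=0  regs=<0,0>
  3: (1,2).acc=59  regs=<5,59>
  4: (1,2).acc=70  regs=<6,70>

(row, col, cycle) = (1, 2, 4)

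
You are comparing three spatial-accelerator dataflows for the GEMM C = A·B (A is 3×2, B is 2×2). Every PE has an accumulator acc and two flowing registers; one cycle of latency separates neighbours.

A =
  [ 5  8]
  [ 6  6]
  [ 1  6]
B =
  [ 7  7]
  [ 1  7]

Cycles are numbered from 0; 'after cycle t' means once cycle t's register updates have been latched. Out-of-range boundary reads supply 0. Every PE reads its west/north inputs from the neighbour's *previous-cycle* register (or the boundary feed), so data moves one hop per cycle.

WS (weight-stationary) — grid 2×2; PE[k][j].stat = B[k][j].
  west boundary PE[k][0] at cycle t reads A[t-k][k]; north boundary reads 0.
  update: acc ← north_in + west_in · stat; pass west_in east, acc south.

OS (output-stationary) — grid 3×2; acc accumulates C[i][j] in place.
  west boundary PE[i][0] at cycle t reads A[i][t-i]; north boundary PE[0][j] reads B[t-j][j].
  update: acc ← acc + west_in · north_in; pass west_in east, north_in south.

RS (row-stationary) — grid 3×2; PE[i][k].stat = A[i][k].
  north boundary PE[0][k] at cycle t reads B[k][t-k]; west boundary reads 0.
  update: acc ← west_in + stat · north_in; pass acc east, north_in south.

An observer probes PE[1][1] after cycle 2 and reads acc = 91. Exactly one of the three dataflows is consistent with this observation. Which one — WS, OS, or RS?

dataflow = WS

Under WS (2×2), PE[1][1]:
  cycle 0: PE[1][1] → acc 0, east 0, south 0
  cycle 1: PE[1][1] → acc 0, east 0, south 0
  cycle 2: PE[1][1] → acc 91, east 8, south 91
Under OS (3×2), PE[1][1]:
  cycle 0: PE[1][1] → acc 0, east 0, south 0
  cycle 1: PE[1][1] → acc 0, east 0, south 0
  cycle 2: PE[1][1] → acc 42, east 6, south 7
Under RS (3×2), PE[1][1]:
  cycle 0: PE[1][1] → acc 0, east 0, south 0
  cycle 1: PE[1][1] → acc 0, east 0, south 0
  cycle 2: PE[1][1] → acc 48, east 48, south 1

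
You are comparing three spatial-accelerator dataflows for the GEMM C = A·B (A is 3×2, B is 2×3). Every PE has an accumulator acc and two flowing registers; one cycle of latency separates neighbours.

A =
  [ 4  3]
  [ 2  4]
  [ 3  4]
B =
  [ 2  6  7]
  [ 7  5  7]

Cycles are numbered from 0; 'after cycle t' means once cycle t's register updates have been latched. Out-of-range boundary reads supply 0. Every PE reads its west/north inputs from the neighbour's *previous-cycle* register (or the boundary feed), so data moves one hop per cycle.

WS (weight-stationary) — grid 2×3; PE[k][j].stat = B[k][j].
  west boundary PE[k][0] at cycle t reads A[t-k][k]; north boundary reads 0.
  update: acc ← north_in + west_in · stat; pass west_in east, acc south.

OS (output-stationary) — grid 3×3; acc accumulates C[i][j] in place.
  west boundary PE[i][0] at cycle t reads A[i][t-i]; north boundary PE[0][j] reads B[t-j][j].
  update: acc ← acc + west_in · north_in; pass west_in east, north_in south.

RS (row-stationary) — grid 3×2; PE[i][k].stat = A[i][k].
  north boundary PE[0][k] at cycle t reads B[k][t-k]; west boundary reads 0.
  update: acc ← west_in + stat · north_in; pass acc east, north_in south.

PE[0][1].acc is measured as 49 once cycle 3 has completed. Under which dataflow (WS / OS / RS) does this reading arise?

dataflow = RS

— WS: 2×3; PE[0][1] trace:
  after 0 — PE[0][1] acc=0, pass-E 0, pass-S 0
  after 1 — PE[0][1] acc=24, pass-E 4, pass-S 24
  after 2 — PE[0][1] acc=12, pass-E 2, pass-S 12
  after 3 — PE[0][1] acc=18, pass-E 3, pass-S 18
— OS: 3×3; PE[0][1] trace:
  after 0 — PE[0][1] acc=0, pass-E 0, pass-S 0
  after 1 — PE[0][1] acc=24, pass-E 4, pass-S 6
  after 2 — PE[0][1] acc=39, pass-E 3, pass-S 5
  after 3 — PE[0][1] acc=39, pass-E 0, pass-S 0
— RS: 3×2; PE[0][1] trace:
  after 0 — PE[0][1] acc=0, pass-E 0, pass-S 0
  after 1 — PE[0][1] acc=29, pass-E 29, pass-S 7
  after 2 — PE[0][1] acc=39, pass-E 39, pass-S 5
  after 3 — PE[0][1] acc=49, pass-E 49, pass-S 7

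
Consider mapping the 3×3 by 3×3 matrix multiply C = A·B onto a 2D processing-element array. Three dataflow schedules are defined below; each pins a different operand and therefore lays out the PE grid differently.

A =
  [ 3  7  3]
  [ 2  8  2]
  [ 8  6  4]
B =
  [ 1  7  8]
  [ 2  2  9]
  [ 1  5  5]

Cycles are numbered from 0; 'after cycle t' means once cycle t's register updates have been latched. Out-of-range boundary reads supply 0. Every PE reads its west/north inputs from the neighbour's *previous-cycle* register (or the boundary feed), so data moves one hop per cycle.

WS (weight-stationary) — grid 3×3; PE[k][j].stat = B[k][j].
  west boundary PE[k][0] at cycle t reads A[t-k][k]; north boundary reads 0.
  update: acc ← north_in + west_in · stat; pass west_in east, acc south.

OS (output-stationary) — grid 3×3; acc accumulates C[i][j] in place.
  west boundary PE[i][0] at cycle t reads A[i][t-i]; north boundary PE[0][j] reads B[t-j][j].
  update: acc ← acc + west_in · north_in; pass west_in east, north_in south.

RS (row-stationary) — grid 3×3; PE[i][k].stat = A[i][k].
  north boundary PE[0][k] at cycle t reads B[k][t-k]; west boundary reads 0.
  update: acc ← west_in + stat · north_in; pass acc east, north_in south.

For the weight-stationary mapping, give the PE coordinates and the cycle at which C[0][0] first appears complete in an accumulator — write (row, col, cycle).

WS — PE[2][0] is where C[0][0] collects:
  t=0 PE[2][0]: acc=0 h=0 v=0
  t=1 PE[2][0]: acc=0 h=0 v=0
  t=2 PE[2][0]: acc=20 h=3 v=20

(row, col, cycle) = (2, 0, 2)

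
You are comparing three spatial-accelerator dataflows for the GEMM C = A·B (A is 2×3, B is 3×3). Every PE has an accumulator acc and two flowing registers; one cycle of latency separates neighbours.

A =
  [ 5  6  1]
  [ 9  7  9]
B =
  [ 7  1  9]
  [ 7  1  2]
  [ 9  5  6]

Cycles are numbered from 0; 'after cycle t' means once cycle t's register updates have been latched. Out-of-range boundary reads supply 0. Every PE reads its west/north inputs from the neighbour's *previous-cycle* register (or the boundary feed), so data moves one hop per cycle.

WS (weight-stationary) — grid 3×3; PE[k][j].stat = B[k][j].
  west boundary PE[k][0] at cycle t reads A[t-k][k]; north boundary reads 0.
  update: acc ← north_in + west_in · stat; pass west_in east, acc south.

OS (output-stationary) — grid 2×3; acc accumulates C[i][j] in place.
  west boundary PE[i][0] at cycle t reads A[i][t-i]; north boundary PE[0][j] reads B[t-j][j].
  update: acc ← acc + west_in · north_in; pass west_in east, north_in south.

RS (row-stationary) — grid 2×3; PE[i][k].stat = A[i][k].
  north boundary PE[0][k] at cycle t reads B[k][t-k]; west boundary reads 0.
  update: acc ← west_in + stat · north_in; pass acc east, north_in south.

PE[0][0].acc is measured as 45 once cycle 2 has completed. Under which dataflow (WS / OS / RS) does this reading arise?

WS (3×3 grid), PE[0][0]:
  step 0 · PE0,0: acc=35; fwd→5 fwd↓35
  step 1 · PE0,0: acc=63; fwd→9 fwd↓63
  step 2 · PE0,0: acc=0; fwd→0 fwd↓0
OS (2×3 grid), PE[0][0]:
  step 0 · PE0,0: acc=35; fwd→5 fwd↓7
  step 1 · PE0,0: acc=77; fwd→6 fwd↓7
  step 2 · PE0,0: acc=86; fwd→1 fwd↓9
RS (2×3 grid), PE[0][0]:
  step 0 · PE0,0: acc=35; fwd→35 fwd↓7
  step 1 · PE0,0: acc=5; fwd→5 fwd↓1
  step 2 · PE0,0: acc=45; fwd→45 fwd↓9

dataflow = RS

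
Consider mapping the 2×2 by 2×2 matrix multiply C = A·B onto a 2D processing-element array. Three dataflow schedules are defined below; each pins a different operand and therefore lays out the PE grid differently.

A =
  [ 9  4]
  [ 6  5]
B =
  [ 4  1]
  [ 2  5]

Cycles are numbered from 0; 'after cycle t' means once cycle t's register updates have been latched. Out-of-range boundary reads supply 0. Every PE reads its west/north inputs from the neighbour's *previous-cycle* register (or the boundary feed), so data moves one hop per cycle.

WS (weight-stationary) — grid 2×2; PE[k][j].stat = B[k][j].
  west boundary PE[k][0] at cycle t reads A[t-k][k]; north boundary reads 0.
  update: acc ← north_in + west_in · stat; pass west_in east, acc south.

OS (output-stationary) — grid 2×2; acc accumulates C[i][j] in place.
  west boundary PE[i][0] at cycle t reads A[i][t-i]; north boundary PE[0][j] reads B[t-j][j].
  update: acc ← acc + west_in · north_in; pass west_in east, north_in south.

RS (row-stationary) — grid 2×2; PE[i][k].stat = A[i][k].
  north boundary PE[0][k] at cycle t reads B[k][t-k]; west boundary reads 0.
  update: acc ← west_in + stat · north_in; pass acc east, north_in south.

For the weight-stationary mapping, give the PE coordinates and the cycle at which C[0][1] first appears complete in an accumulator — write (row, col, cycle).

(row, col, cycle) = (1, 1, 2)

WS: C[0][1] accumulates in PE[1][1]:
  t=0 PE[1][1]: acc=0 h=0 v=0
  t=1 PE[1][1]: acc=0 h=0 v=0
  t=2 PE[1][1]: acc=29 h=4 v=29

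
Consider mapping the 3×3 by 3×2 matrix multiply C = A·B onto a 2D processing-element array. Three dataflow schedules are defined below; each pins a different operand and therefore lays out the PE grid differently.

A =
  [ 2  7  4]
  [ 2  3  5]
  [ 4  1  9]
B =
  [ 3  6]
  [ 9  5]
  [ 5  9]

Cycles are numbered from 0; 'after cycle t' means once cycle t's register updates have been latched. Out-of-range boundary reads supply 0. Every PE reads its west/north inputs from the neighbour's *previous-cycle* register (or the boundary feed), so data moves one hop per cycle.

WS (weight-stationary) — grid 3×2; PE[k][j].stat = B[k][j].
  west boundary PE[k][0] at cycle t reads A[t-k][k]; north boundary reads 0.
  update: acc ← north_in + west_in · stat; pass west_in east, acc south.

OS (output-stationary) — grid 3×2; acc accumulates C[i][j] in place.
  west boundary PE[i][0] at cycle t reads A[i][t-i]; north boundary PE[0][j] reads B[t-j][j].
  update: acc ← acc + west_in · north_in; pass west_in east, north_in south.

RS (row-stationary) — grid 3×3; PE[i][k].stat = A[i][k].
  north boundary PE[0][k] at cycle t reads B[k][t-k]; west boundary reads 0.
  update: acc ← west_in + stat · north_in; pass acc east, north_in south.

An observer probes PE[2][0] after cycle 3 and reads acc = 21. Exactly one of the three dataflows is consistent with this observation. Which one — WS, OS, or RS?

dataflow = OS

Under WS (3×2), PE[2][0]:
  t=0 PE[2][0]: acc=0 h=0 v=0
  t=1 PE[2][0]: acc=0 h=0 v=0
  t=2 PE[2][0]: acc=89 h=4 v=89
  t=3 PE[2][0]: acc=58 h=5 v=58
Under OS (3×2), PE[2][0]:
  t=0 PE[2][0]: acc=0 h=0 v=0
  t=1 PE[2][0]: acc=0 h=0 v=0
  t=2 PE[2][0]: acc=12 h=4 v=3
  t=3 PE[2][0]: acc=21 h=1 v=9
Under RS (3×3), PE[2][0]:
  t=0 PE[2][0]: acc=0 h=0 v=0
  t=1 PE[2][0]: acc=0 h=0 v=0
  t=2 PE[2][0]: acc=12 h=12 v=3
  t=3 PE[2][0]: acc=24 h=24 v=6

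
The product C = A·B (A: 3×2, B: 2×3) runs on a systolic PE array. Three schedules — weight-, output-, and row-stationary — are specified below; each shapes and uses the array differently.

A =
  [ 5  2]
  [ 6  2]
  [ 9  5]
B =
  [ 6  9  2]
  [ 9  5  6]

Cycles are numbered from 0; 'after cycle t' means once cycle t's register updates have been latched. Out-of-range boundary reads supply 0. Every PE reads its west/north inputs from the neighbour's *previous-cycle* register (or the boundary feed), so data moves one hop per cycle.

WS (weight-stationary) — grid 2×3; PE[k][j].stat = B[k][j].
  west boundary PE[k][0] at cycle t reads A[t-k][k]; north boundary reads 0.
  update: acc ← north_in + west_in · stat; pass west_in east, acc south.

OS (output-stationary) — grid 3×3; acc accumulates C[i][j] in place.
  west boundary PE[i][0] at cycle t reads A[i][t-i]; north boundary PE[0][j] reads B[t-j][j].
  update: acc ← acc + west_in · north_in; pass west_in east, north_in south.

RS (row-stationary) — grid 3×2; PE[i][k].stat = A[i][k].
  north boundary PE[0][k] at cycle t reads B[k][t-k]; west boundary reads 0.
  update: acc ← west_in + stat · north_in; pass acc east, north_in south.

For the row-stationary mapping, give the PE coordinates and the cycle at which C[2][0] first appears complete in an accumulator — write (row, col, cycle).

(row, col, cycle) = (2, 1, 3)

RS: C[2][0] accumulates in PE[2][1]:
  cycle 0: PE[2][1] → acc 0, east 0, south 0
  cycle 1: PE[2][1] → acc 0, east 0, south 0
  cycle 2: PE[2][1] → acc 0, east 0, south 0
  cycle 3: PE[2][1] → acc 99, east 99, south 9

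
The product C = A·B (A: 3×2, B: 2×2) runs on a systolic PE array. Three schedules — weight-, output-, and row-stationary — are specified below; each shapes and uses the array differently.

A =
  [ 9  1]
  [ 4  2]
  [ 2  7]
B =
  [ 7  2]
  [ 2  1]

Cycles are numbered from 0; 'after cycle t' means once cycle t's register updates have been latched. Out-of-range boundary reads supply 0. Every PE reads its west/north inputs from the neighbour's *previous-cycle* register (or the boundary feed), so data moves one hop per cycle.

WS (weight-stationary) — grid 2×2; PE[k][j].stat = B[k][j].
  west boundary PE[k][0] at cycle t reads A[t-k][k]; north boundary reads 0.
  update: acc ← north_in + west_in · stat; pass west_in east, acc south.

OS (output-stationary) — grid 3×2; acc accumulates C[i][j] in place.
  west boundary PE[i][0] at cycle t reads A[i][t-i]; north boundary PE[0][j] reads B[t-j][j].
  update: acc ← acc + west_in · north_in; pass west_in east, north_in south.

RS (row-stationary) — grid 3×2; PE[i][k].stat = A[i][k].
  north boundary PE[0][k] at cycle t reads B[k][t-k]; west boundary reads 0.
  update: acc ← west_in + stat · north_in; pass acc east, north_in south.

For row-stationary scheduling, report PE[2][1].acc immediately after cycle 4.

PE[2][1].acc = 11

RS 3×2: PE[2][1] cycle-by-cycle (with neighbour feeds):
  c0 r1c1: 0 / 0 / 0
  c0 r2c0: 0 / 0 / 0
  c0 r2c1: 0 / 0 / 0
  c1 r1c1: 0 / 0 / 0
  c1 r2c0: 0 / 0 / 0
  c1 r2c1: 0 / 0 / 0
  c2 r1c1: 32 / 32 / 2
  c2 r2c0: 14 / 14 / 7
  c2 r2c1: 0 / 0 / 0
  c3 r1c1: 10 / 10 / 1
  c3 r2c0: 4 / 4 / 2
  c3 r2c1: 28 / 28 / 2
  c4 r1c1: 0 / 0 / 0
  c4 r2c0: 0 / 0 / 0
  c4 r2c1: 11 / 11 / 1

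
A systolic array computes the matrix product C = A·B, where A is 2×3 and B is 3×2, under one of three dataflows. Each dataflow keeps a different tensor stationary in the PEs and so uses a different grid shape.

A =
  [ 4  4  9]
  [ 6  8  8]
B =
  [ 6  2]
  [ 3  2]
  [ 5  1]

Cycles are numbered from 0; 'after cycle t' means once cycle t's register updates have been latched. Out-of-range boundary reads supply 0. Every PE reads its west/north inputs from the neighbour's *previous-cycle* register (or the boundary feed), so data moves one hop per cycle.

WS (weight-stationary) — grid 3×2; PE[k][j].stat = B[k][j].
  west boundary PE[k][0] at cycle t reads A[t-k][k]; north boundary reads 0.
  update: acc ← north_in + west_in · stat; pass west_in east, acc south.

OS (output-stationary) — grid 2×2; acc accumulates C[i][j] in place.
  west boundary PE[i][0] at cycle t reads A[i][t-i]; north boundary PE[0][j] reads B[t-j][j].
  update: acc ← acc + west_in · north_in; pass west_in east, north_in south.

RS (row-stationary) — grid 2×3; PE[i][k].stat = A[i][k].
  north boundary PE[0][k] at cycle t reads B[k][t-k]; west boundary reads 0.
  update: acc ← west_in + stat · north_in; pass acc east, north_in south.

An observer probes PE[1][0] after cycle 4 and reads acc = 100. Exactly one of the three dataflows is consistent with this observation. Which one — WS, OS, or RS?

dataflow = OS

WS [3×2] PE[1][0] across cycles:
  t=0 PE[1][0]: acc=0 h=0 v=0
  t=1 PE[1][0]: acc=36 h=4 v=36
  t=2 PE[1][0]: acc=60 h=8 v=60
  t=3 PE[1][0]: acc=0 h=0 v=0
  t=4 PE[1][0]: acc=0 h=0 v=0
OS [2×2] PE[1][0] across cycles:
  t=0 PE[1][0]: acc=0 h=0 v=0
  t=1 PE[1][0]: acc=36 h=6 v=6
  t=2 PE[1][0]: acc=60 h=8 v=3
  t=3 PE[1][0]: acc=100 h=8 v=5
  t=4 PE[1][0]: acc=100 h=0 v=0
RS [2×3] PE[1][0] across cycles:
  t=0 PE[1][0]: acc=0 h=0 v=0
  t=1 PE[1][0]: acc=36 h=36 v=6
  t=2 PE[1][0]: acc=12 h=12 v=2
  t=3 PE[1][0]: acc=0 h=0 v=0
  t=4 PE[1][0]: acc=0 h=0 v=0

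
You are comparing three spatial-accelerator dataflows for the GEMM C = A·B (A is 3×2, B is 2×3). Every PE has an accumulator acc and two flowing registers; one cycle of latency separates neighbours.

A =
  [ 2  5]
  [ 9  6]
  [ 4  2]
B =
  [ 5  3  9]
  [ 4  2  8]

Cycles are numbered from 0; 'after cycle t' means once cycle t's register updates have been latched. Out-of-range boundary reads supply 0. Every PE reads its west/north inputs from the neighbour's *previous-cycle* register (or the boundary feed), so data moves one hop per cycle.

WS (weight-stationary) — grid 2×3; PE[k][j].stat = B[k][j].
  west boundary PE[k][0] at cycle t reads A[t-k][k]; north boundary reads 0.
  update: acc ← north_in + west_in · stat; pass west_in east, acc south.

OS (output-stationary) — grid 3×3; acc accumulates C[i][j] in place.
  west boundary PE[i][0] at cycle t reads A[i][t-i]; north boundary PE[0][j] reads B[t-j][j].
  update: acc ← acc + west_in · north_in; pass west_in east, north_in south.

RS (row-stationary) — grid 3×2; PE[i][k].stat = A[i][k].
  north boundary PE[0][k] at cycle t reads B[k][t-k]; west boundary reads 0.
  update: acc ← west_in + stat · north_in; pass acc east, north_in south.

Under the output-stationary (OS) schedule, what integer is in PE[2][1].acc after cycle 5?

Tracing OS — 3×3 array, target PE[2][1]:
  @0  [1,1]  acc 0  |  →0  ↓0
  @0  [2,0]  acc 0  |  →0  ↓0
  @0  [2,1]  acc 0  |  →0  ↓0
  @1  [1,1]  acc 0  |  →0  ↓0
  @1  [2,0]  acc 0  |  →0  ↓0
  @1  [2,1]  acc 0  |  →0  ↓0
  @2  [1,1]  acc 27  |  →9  ↓3
  @2  [2,0]  acc 20  |  →4  ↓5
  @2  [2,1]  acc 0  |  →0  ↓0
  @3  [1,1]  acc 39  |  →6  ↓2
  @3  [2,0]  acc 28  |  →2  ↓4
  @3  [2,1]  acc 12  |  →4  ↓3
  @4  [1,1]  acc 39  |  →0  ↓0
  @4  [2,0]  acc 28  |  →0  ↓0
  @4  [2,1]  acc 16  |  →2  ↓2
  @5  [1,1]  acc 39  |  →0  ↓0
  @5  [2,0]  acc 28  |  →0  ↓0
  @5  [2,1]  acc 16  |  →0  ↓0

PE[2][1].acc = 16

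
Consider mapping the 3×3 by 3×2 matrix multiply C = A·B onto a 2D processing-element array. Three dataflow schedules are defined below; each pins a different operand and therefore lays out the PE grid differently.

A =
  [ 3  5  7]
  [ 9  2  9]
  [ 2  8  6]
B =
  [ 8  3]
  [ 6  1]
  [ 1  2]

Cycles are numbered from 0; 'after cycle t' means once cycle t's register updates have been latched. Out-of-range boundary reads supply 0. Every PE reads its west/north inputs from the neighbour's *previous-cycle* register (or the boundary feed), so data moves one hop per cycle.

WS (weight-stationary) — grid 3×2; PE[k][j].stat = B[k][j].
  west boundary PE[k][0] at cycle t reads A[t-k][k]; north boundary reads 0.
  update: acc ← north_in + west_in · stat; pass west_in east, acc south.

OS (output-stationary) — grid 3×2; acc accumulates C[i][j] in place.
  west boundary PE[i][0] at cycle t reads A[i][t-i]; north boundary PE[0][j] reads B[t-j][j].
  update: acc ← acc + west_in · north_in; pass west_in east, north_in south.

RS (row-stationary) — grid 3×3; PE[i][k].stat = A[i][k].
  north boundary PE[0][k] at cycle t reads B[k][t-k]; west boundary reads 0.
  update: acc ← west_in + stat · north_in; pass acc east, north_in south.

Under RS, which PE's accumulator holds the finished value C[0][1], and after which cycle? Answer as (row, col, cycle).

(row, col, cycle) = (0, 2, 3)

RS — PE[0][2] is where C[0][1] collects:
  0: (0,2).acc=0  regs=<0,0>
  1: (0,2).acc=0  regs=<0,0>
  2: (0,2).acc=61  regs=<61,1>
  3: (0,2).acc=28  regs=<28,2>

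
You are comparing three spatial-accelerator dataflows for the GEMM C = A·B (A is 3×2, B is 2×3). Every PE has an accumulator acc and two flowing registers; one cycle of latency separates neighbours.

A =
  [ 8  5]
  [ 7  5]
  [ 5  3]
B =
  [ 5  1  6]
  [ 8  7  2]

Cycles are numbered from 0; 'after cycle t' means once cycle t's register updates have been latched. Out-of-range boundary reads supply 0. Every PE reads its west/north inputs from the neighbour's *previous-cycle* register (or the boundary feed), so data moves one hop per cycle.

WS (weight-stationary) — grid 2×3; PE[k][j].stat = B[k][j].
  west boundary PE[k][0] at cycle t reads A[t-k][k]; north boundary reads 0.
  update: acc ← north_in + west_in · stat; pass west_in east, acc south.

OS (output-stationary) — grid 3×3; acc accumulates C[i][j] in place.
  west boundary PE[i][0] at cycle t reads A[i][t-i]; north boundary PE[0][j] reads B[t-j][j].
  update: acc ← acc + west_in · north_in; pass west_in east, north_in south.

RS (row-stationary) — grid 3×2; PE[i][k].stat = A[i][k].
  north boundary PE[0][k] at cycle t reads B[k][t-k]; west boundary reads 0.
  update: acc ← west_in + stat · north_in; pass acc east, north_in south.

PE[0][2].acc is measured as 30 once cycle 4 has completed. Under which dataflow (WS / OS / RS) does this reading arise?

WS (2×3 grid), PE[0][2]:
  cycle 0: PE[0][2] → acc 0, east 0, south 0
  cycle 1: PE[0][2] → acc 0, east 0, south 0
  cycle 2: PE[0][2] → acc 48, east 8, south 48
  cycle 3: PE[0][2] → acc 42, east 7, south 42
  cycle 4: PE[0][2] → acc 30, east 5, south 30
OS (3×3 grid), PE[0][2]:
  cycle 0: PE[0][2] → acc 0, east 0, south 0
  cycle 1: PE[0][2] → acc 0, east 0, south 0
  cycle 2: PE[0][2] → acc 48, east 8, south 6
  cycle 3: PE[0][2] → acc 58, east 5, south 2
  cycle 4: PE[0][2] → acc 58, east 0, south 0
RS: PE[0][2] is outside its 3×2 grid.

dataflow = WS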